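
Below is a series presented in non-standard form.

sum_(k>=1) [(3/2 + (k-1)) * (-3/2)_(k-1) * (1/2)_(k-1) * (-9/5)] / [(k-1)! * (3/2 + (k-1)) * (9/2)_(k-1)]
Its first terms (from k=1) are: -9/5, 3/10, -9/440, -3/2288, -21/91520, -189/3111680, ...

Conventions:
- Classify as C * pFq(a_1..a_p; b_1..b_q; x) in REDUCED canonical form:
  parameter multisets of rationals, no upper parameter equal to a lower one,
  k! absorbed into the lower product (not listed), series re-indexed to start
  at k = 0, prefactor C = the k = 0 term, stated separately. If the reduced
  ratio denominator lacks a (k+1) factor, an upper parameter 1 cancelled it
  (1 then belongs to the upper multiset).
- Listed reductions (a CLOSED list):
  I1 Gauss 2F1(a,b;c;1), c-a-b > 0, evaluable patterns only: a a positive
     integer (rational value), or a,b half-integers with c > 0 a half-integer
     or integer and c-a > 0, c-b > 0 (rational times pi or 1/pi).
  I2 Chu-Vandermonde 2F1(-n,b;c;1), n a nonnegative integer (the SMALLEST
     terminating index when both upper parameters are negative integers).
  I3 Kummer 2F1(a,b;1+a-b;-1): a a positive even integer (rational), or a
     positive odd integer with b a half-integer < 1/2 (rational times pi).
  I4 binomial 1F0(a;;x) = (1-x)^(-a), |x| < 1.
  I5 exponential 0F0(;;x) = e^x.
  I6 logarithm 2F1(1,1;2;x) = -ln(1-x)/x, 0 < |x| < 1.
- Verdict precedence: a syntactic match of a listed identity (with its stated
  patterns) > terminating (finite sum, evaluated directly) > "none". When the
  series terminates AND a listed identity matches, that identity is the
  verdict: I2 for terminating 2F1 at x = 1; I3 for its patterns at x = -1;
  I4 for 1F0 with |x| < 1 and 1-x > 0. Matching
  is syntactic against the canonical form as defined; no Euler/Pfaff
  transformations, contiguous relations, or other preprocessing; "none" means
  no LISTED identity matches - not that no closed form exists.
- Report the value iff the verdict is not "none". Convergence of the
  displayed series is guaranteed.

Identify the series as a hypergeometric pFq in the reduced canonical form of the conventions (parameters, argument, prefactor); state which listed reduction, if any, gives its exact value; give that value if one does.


Canonical form: C = -9/5 times 2F1 with upper {-3/2, 1/2}, lower {9/2}, x = 1. Verdict: this is Gauss's theorem I1 (half-integer case) (x = 1; upper {-3/2, 1/2} half-integers, c = 9/2 in the evaluable pattern). Value: (-3969/8192) * pi.

Key step: from the first term -9/5: k + 3/2 divides numerator and denominator alike; prefactor -9/5 after cancelling.
Term ratio: r(k) = 1 * (k-3/2) (k+1/2) / [(k+9/2) (k+1)] - poly over poly, x = 1 from leading terms; C = -9/5 at k = 0.


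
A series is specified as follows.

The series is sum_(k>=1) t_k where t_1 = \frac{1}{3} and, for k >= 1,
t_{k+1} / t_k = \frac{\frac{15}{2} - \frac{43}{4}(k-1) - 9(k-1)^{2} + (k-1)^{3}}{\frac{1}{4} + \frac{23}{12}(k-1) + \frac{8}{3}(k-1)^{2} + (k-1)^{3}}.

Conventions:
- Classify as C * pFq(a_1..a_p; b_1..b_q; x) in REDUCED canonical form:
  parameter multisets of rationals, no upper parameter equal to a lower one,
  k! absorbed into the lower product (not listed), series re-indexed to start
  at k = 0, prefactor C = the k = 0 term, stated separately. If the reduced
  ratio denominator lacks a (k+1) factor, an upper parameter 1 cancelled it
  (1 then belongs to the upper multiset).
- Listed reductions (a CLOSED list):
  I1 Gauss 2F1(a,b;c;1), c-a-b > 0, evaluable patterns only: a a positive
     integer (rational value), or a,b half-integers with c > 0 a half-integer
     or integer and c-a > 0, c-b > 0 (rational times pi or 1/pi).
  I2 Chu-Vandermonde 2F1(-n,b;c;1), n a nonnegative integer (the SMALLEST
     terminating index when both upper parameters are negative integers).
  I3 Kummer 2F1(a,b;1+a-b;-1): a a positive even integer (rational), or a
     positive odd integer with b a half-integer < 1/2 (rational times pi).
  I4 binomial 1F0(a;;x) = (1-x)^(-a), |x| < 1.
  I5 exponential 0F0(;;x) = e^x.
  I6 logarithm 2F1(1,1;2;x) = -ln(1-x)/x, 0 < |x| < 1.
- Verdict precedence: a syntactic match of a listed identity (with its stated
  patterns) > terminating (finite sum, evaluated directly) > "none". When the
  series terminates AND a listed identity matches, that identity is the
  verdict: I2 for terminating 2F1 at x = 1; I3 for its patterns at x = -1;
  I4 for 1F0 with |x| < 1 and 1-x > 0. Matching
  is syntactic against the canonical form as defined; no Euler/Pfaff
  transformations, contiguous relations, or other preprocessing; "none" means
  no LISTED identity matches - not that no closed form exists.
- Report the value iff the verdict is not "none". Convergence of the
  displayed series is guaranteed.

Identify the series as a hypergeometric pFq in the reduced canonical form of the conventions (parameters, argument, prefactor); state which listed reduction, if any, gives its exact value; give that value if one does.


Structural cue: t_0 = \frac{1}{3} here, and the expanded ratio factors over Q; prefactor 1/3, roots give parameters.
Step ratio: r(k) = 1 * (k-10) (k-\frac{1}{2}) / [(k+\frac{1}{6}) (k+1)] ; factor over Q: parameters, x = 1, and C = \frac{1}{3}.

Classification (C = \frac{1}{3}): 2F1 with upper {-10, -\frac{1}{2}}, lower {\frac{1}{6}}, argument x = 1. Verdict: Chu-Vandermonde (I2) applies (terminating 2F1 at x = 1 with n = 10, b = -1/2, c = \frac{1}{6}). Its exact value is \frac{2972450816}{688767765}.


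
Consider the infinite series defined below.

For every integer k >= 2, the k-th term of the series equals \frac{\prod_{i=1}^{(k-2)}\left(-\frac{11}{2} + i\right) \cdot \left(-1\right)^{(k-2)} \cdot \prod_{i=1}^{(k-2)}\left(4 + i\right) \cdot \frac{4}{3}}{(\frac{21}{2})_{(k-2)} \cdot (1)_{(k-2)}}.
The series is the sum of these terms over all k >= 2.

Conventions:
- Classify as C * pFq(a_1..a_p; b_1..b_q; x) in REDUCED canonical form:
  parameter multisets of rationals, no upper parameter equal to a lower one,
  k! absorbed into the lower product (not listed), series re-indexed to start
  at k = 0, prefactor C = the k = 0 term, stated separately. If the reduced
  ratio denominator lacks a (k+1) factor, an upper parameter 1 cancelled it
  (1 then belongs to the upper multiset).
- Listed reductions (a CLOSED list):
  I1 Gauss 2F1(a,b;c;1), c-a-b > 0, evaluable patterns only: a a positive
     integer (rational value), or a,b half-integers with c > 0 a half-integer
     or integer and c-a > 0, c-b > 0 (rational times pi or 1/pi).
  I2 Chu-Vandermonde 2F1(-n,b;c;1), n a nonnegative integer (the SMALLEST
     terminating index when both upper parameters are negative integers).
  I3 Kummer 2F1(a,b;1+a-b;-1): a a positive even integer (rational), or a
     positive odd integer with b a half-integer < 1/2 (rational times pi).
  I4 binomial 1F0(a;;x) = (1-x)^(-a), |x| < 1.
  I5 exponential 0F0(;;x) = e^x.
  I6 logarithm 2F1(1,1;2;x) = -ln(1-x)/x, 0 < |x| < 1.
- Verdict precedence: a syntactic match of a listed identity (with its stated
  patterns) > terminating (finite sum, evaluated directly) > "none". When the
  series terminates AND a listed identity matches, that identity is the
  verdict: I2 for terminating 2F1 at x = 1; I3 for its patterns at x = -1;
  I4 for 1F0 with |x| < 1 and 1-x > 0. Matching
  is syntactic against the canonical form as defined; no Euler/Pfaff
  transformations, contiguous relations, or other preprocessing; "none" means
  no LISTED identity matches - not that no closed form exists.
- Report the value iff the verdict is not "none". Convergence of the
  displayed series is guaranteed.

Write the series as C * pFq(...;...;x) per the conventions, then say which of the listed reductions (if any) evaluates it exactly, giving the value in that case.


The series (x = -1) is 2F1: upper {-\frac{9}{2}, 5}, lower {\frac{21}{2}}, prefactor \frac{4}{3}. Verdict at x = -1: Kummer (I3) matches (x = -1; c = \frac{21}{2} equals 1+a-b for upper {-\frac{9}{2}, 5}: listed pattern). Hence: \frac{692835}{262144} \cdot \pi.

The tell: t_0 being \frac{4}{3}, the running product (C = 4/3) telescopes to a rising factorial.
Step ratio: r(k) = -1 * (k-\frac{9}{2}) (k+5) / [(k+\frac{21}{2}) (k+1)] - rational in k, leading ratio -1; with t_0 = \frac{4}{3}, classification follows.


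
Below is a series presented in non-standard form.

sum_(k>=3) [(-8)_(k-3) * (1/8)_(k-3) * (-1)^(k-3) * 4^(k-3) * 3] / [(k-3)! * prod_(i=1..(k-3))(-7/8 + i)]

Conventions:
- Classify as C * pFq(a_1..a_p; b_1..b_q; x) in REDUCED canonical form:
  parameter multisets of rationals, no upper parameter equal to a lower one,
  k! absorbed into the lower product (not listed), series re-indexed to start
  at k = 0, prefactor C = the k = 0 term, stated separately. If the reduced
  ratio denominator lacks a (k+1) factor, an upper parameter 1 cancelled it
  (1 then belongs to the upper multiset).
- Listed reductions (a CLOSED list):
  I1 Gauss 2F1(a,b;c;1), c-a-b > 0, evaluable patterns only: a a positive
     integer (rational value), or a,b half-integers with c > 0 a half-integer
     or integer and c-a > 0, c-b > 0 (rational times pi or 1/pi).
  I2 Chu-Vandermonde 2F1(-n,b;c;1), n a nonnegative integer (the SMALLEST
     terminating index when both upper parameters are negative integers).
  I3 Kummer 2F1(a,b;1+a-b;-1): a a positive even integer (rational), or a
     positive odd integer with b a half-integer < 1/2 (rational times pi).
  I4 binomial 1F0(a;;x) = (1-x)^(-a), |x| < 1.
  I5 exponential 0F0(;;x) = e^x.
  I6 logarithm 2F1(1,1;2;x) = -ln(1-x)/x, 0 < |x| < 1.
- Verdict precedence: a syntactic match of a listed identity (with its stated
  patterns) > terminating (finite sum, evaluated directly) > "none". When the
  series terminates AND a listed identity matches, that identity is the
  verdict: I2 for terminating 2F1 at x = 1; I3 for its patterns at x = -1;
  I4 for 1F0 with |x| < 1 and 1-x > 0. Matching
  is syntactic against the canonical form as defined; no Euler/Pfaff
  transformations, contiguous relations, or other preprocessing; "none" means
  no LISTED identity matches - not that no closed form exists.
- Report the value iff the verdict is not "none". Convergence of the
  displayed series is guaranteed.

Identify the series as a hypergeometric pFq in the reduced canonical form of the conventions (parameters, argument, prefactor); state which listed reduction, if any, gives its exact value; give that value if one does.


Classification (C = 3): 1F0 with upper {-8}, lower {-}, argument x = -4. Verdict: terminating - upper -8 stops the sum at k = 8; the 9 terms are added exactly. Hence: 1171875.

Structural cue: from the first term 3: the (-1)^k factor (C = 3, x = -4) folds into the argument's sign.
Step ratio: r(k) = (-4) * (k-8) / [(k+1)] - rational; roots negated = parameters, x = (-4), C = 3.


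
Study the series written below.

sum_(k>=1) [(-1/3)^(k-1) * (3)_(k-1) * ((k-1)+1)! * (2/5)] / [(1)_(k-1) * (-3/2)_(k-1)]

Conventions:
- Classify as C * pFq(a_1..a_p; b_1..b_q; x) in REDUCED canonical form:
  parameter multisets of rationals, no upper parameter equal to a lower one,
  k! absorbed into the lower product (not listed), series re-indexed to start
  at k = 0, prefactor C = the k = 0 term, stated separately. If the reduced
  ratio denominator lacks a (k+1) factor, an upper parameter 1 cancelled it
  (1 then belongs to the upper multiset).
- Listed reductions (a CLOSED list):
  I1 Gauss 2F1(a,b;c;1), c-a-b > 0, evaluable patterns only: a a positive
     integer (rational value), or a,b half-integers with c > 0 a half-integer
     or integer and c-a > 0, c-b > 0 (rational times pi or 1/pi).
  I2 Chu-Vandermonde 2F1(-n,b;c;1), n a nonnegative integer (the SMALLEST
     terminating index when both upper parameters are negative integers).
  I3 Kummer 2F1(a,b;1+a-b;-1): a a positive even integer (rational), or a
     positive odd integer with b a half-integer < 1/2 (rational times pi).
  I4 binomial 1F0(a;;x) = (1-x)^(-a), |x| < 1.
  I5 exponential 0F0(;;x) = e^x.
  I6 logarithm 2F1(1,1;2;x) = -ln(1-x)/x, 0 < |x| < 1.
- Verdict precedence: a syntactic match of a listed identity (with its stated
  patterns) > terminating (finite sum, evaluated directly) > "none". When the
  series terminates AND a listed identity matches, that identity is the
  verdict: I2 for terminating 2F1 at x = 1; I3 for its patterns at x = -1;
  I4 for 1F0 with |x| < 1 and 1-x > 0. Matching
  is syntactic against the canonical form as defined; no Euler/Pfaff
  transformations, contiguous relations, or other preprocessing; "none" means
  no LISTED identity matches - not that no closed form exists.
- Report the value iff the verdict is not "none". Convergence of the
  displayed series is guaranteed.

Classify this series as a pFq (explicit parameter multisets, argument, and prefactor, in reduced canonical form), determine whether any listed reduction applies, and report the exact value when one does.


x = -1/3 here; the reduced form reads 2F1, upper {2, 3}, lower {-3/2}, C = 2/5. Verdict: none. Every listed pattern misses the 2F1 form at -1/3, upper {2, 3}.

The tell: x = (-1/3) and (1)_k (C = 2/5) is k! itself.
Consecutive-term ratio: r(k) = (-1/3) * (k+2) (k+3) / [(k-3/2) (k+1)] - poly over poly, x = (-1/3) from leading terms; C = 2/5 at k = 0.


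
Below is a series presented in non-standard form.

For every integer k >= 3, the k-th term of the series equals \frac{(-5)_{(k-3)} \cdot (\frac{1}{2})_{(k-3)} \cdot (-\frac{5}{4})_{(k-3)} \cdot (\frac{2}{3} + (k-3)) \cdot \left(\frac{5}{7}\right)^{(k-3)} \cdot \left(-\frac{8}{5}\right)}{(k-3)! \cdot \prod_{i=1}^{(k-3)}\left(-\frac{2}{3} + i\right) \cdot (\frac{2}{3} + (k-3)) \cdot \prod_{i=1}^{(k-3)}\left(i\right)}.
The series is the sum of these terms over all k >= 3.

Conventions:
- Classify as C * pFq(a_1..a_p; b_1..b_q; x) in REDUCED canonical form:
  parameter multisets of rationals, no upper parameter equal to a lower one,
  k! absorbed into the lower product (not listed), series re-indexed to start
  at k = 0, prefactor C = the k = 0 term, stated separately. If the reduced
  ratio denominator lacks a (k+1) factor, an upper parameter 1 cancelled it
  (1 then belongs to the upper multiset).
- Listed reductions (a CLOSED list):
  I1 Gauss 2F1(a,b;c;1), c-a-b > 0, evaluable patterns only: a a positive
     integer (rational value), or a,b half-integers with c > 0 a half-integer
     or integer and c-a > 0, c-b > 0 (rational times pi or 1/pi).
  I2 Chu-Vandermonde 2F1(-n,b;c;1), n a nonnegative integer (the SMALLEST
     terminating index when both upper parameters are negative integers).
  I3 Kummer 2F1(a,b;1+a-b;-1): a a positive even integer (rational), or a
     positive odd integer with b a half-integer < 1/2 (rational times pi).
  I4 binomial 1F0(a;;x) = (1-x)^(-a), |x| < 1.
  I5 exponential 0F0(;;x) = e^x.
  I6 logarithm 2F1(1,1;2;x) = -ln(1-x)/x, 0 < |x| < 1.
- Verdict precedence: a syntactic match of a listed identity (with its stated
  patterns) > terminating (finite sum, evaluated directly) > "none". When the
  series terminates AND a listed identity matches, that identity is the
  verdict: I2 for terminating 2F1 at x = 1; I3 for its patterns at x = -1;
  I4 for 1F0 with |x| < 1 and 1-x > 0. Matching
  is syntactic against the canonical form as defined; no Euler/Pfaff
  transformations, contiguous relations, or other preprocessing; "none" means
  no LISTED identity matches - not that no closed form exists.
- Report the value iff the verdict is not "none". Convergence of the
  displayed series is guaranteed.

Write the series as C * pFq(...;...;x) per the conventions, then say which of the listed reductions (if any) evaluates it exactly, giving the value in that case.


Canonical form: C = -\frac{8}{5} times 3F2 with upper {-5, -\frac{5}{4}, \frac{1}{2}}, lower {\frac{1}{3}, 1}, x = \frac{5}{7}. Verdict: terminating - no listed pattern fits, but -5 in the upper list cuts the series at k = 5; direct evaluation. Its exact value is -\frac{577545412001}{40911503360}.

Key observation: t_0 = -\frac{8}{5} here, and the lower running product (prefactor -8/5) is a rising factorial.
Term ratio: r(k) = \frac{5}{7} * (k-5) (k-\frac{5}{4}) (k+\frac{1}{2}) / [(k+\frac{1}{3}) (k+1) (k+1)] - rational; roots negated = parameters, x = \frac{5}{7}, C = -\frac{8}{5}.


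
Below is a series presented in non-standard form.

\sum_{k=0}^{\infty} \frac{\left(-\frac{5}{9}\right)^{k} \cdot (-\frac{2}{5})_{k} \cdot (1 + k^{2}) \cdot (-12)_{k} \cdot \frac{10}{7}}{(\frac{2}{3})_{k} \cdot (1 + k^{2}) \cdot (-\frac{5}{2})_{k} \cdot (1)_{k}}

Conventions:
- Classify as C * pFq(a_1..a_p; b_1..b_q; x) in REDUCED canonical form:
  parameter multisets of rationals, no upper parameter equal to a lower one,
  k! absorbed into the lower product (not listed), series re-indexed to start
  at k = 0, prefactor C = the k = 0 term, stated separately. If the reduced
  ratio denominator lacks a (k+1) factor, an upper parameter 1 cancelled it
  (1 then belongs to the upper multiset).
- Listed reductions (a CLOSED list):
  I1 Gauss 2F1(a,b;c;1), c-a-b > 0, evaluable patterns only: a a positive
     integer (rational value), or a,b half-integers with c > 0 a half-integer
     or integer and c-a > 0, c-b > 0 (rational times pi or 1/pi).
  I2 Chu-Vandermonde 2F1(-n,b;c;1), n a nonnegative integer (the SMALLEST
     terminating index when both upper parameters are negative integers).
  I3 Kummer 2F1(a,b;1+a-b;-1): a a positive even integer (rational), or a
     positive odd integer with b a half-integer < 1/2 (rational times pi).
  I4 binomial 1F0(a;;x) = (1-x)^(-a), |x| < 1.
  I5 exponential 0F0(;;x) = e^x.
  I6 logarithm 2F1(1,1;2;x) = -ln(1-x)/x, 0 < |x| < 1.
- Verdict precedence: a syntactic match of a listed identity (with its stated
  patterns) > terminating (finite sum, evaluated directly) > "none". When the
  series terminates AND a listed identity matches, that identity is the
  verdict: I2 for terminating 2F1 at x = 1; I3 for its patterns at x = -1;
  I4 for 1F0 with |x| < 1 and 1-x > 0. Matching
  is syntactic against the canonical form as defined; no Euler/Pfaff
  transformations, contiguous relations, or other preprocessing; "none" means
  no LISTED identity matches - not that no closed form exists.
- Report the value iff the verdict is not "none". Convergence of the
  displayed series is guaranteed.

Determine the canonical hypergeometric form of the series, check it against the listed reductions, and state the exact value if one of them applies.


Classification (C = \frac{10}{7}): 2F2 with upper {-12, -\frac{2}{5}}, lower {-\frac{5}{2}, \frac{2}{3}}, argument x = -\frac{5}{9}. Verdict: terminating - upper parameter -12 makes this a finite sum (last index 12), evaluated exactly. Its exact value is \frac{10989887545822786166}{682701844915715625}.

Key step: from the first term \frac{10}{7}: (1)_k (C = 10/7) is k! itself.
Ratio: r(k) = -\frac{5}{9} * (k-12) (k-\frac{2}{5}) / [(k-\frac{5}{2}) (k+\frac{2}{3}) (k+1)] - rational; roots negated = parameters, x = -\frac{5}{9}, C = \frac{10}{7}.


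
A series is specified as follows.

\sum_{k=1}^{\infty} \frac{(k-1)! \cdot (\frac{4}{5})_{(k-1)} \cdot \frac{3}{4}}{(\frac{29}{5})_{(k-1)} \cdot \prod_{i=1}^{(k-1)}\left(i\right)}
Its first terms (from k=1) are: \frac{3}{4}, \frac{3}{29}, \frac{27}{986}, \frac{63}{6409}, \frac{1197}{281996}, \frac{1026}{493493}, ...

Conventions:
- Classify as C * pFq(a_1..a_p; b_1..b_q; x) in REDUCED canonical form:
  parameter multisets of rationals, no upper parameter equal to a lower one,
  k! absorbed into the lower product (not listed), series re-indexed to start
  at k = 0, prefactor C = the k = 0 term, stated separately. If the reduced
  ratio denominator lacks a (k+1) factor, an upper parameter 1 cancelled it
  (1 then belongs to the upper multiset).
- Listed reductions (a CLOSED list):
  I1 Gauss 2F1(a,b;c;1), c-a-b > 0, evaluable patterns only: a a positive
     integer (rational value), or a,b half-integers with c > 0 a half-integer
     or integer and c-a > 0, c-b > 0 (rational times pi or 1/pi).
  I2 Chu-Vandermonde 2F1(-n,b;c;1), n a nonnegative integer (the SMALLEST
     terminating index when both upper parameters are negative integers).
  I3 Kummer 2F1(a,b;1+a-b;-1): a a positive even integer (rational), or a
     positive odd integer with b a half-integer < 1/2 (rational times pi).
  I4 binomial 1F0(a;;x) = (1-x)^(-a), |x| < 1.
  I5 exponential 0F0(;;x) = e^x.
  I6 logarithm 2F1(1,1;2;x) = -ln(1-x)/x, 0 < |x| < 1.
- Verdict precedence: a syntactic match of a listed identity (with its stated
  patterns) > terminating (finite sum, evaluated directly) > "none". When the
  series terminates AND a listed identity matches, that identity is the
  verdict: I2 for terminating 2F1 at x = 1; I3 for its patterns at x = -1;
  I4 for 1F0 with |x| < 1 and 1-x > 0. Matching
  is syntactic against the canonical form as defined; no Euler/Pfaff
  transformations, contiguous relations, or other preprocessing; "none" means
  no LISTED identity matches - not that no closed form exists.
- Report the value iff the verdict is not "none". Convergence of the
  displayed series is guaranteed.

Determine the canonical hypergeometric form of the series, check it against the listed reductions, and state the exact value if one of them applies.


Key observation: t_0 being \frac{3}{4}, the factorial ratio (C = 3/4, x = 1) (k+a-1)!/(a-1)! is a rising factorial (a)_k.
Step ratio: r(k) = 1 * (k+\frac{4}{5}) (k+1) / [(k+\frac{29}{5}) (k+1)] ; factor over Q: parameters, x = 1, and C = \frac{3}{4}.

Prefactor \frac{3}{4}, argument 1: 2F1 with upper {\frac{4}{5}, 1} over lower {\frac{29}{5}}. Verdict at x = 1: the Gauss summation I1 matches (x = 1: the Gamma ratio telescopes since c-a-b = 4 > 0 and a = 1 in Z>0). Sum: \frac{9}{10}.


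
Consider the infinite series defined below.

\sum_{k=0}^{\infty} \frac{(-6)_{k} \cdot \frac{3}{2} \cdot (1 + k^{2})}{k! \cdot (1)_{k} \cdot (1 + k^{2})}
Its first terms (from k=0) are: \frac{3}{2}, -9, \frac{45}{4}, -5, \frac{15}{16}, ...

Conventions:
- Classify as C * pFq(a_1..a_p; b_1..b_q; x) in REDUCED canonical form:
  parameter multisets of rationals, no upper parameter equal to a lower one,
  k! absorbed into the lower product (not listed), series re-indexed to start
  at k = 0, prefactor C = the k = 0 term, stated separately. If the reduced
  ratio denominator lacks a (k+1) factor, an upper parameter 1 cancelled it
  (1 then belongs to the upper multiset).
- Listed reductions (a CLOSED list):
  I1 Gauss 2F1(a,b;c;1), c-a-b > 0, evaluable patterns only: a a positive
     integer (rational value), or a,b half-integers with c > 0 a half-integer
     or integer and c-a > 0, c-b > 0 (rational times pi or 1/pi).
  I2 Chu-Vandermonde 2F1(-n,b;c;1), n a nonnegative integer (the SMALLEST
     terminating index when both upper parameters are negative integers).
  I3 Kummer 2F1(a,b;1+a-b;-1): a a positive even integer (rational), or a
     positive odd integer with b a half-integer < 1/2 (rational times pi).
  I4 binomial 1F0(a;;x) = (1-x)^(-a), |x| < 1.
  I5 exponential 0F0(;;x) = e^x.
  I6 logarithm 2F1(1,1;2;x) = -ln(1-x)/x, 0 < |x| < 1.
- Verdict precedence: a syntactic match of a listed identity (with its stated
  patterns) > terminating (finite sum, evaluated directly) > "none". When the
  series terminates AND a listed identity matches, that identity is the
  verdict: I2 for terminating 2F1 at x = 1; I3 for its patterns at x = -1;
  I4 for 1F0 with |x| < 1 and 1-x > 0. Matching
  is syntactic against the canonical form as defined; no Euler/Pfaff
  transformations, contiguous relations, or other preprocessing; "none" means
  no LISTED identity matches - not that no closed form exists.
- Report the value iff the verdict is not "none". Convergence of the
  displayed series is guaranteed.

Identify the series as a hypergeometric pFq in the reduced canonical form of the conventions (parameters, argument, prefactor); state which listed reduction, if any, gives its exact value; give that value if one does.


Canonical form: C = \frac{3}{2} times 1F1 with upper {-6}, lower {1}, x = 1. Verdict: terminating - upper -6 stops the sum at k = 6; the 7 terms are added exactly. Exact value: -\frac{37}{96}.

The tell: with t_0 = \frac{3}{2}, striking the common factor k^2 + 1 reduces the term (prefactor 3/2).
Term ratio: r(k) = 1 * (k-6) / [(k+1) (k+1)] - rational; roots negated = parameters, x = 1, C = \frac{3}{2}.


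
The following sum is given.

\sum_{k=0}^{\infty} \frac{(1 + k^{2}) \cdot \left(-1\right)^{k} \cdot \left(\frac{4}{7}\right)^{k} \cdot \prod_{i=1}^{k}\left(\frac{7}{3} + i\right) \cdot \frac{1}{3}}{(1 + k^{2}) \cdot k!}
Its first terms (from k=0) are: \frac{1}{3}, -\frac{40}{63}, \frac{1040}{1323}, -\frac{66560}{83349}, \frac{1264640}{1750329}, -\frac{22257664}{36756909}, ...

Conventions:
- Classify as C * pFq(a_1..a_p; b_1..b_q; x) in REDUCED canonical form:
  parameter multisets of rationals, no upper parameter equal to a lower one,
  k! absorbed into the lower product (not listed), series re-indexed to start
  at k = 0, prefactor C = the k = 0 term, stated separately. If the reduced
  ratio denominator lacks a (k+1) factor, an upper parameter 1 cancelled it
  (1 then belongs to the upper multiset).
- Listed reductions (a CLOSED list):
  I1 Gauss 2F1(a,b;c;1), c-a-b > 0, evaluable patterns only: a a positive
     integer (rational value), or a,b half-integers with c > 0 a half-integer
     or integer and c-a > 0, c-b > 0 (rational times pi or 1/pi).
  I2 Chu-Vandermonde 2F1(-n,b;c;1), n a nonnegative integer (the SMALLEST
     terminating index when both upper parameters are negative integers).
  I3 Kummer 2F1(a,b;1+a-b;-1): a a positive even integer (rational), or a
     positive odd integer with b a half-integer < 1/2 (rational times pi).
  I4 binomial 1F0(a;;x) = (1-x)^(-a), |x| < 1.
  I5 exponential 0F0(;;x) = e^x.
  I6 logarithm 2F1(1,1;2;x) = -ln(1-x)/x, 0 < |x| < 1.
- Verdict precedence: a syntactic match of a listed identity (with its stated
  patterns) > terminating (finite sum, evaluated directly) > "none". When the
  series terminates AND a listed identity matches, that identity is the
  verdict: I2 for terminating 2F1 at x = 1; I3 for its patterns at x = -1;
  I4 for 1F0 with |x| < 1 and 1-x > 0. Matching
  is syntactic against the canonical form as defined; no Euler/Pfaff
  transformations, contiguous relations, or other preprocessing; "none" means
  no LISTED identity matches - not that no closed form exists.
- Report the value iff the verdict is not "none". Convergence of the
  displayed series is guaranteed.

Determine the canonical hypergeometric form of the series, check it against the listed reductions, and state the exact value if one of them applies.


The series (x = -\frac{4}{7}) is 1F0: upper {\frac{10}{3}}, lower {-}, prefactor \frac{1}{3}. Verdict at x = -\frac{4}{7}: the binomial series (I4) matches (the 1F0 binomial series: exponent -10/3, x = -\frac{4}{7}). Sum: \frac{1}{3} \cdot \left(\frac{11}{7}\right)^{-\frac{10}{3}}.

Structural cue: with t_0 = \frac{1}{3}, the factor k^2 + 1 cancels (top and bottom), leaving C = 1/3, x = -4/7.
Term ratio: r(k) = -\frac{4}{7} * (k+\frac{10}{3}) / [(k+1)] - rational in k, leading ratio -\frac{4}{7}; with t_0 = \frac{1}{3}, classification follows.


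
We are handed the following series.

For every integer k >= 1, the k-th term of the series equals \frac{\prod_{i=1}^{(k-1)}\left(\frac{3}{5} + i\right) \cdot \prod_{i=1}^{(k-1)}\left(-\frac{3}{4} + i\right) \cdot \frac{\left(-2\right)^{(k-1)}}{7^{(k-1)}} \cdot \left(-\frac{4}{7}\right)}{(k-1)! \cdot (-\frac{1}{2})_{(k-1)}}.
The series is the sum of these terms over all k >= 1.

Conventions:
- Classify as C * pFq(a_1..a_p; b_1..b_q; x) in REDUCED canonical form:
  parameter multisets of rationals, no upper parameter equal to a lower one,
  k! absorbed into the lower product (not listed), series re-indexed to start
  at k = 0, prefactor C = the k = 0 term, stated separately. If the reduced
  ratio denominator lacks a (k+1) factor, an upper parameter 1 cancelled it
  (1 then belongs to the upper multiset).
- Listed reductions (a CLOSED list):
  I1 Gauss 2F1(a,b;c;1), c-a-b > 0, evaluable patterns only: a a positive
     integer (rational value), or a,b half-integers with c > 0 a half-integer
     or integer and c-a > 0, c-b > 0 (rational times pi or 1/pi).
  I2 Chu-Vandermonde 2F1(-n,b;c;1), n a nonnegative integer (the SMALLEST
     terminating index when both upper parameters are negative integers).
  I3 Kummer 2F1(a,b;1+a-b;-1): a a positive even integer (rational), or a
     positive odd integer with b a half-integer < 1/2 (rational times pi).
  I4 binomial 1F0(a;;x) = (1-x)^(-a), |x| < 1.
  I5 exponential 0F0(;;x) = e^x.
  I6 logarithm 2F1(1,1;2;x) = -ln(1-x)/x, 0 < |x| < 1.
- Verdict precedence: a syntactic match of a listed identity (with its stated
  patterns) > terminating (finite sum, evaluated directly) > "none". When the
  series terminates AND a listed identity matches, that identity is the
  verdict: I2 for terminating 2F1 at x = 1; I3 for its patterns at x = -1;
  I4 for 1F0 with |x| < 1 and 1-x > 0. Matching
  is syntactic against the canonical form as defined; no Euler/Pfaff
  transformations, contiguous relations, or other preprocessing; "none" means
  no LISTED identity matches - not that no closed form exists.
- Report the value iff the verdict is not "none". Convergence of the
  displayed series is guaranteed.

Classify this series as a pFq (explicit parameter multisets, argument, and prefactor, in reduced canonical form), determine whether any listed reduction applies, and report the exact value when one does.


The series (x = -\frac{2}{7}) is 2F1: upper {\frac{1}{4}, \frac{8}{5}}, lower {-\frac{1}{2}}, prefactor -\frac{4}{7}. Verdict: none - at argument -\frac{2}{7} the multisets {\frac{1}{4}, \frac{8}{5}} ; {-\frac{1}{2}} match no listed identity.

Key observation: from the first term -\frac{4}{7}: the two geometric factors (C = -4/7, x = -2/7) combine into one argument.
Step ratio: r(k) = -\frac{2}{7} * (k+\frac{1}{4}) (k+\frac{8}{5}) / [(k-\frac{1}{2}) (k+1)] - rational in k, leading ratio -\frac{2}{7}; with t_0 = -\frac{4}{7}, classification follows.


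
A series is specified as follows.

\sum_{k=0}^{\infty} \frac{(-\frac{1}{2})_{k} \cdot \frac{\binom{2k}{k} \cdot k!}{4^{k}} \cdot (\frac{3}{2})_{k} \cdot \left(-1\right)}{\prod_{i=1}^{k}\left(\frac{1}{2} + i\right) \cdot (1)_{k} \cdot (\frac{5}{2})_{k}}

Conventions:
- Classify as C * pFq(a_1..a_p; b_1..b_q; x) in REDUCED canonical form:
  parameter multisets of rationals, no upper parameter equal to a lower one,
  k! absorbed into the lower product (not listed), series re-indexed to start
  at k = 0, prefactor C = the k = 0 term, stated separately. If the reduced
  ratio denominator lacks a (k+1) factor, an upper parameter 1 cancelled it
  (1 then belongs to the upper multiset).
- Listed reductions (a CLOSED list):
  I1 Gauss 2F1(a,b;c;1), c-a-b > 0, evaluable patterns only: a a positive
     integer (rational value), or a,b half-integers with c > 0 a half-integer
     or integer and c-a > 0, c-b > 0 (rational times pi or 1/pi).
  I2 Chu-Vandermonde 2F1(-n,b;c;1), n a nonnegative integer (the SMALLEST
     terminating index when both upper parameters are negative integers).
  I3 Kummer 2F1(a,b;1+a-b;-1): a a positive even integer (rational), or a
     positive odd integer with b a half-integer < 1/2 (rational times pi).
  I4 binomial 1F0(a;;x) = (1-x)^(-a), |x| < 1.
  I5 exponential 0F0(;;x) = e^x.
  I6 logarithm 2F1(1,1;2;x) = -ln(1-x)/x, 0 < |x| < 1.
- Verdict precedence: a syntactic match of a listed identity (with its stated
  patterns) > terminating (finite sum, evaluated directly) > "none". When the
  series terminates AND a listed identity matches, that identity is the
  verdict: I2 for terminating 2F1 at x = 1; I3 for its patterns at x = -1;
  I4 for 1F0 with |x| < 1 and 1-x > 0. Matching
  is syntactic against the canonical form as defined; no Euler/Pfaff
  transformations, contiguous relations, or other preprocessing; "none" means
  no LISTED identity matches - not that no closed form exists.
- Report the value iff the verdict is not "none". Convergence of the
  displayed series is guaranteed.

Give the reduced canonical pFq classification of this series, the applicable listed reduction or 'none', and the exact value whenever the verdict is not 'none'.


x = 1 here; the reduced form reads 2F1, upper {-\frac{1}{2}, \frac{1}{2}}, lower {\frac{5}{2}}, C = -1. Verdict: the half-integer Gauss pattern (I1) matches (x = 1; upper {-\frac{1}{2}, \frac{1}{2}} half-integers, c = \frac{5}{2} in the evaluable pattern). Exact value: \left(-\frac{9}{32}\right) \cdot \pi.

First insight: from the first term -1: the lower running product (C = -1) is a rising factorial.
Ratio: r(k) = 1 * (k-\frac{1}{2}) (k+\frac{1}{2}) / [(k+\frac{5}{2}) (k+1)] - rational in k. x = 1; t_0 = -1; negate the roots.


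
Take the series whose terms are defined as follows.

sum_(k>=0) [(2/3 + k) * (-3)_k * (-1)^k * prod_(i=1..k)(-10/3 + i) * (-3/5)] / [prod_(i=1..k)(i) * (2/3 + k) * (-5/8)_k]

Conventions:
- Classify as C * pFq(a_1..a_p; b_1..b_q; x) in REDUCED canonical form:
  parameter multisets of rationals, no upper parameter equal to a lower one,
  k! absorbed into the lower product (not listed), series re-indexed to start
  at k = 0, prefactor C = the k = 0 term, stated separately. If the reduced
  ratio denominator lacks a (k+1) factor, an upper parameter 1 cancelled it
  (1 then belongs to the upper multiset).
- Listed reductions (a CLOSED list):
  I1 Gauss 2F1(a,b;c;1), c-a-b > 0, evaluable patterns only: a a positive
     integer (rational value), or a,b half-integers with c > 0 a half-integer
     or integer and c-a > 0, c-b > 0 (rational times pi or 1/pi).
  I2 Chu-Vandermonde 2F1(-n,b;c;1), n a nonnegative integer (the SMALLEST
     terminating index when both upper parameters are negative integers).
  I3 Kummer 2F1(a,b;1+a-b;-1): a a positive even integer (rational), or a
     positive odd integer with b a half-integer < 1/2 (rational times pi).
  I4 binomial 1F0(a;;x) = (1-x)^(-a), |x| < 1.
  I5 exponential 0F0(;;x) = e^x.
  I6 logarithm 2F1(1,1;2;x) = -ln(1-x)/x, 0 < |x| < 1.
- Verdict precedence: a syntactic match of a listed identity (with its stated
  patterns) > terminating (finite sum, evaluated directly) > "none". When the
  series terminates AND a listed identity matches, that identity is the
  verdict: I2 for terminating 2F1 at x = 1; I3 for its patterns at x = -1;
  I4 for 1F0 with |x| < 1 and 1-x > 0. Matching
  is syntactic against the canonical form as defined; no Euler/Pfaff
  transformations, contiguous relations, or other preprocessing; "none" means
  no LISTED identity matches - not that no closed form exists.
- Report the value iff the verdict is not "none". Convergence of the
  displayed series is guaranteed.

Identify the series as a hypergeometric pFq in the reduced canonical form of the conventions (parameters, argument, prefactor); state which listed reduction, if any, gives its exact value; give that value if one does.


Reduced: x = -1, 2F1, upper = {-3, -7/3}, lower = {-5/8}, C = -3/5. Verdict: terminating. With -3 upstairs the series is a 4-term polynomial sum; evaluated term by term. Hence: 108721/7425.

Key observation: from the first term -3/5: the product of the first k integers (prefactor -3/5) is k!.
Term ratio: r(k) = (-1) * (k-3) (k-7/3) / [(k-5/8) (k+1)] - rational in k, leading ratio (-1); with t_0 = -3/5, classification follows.


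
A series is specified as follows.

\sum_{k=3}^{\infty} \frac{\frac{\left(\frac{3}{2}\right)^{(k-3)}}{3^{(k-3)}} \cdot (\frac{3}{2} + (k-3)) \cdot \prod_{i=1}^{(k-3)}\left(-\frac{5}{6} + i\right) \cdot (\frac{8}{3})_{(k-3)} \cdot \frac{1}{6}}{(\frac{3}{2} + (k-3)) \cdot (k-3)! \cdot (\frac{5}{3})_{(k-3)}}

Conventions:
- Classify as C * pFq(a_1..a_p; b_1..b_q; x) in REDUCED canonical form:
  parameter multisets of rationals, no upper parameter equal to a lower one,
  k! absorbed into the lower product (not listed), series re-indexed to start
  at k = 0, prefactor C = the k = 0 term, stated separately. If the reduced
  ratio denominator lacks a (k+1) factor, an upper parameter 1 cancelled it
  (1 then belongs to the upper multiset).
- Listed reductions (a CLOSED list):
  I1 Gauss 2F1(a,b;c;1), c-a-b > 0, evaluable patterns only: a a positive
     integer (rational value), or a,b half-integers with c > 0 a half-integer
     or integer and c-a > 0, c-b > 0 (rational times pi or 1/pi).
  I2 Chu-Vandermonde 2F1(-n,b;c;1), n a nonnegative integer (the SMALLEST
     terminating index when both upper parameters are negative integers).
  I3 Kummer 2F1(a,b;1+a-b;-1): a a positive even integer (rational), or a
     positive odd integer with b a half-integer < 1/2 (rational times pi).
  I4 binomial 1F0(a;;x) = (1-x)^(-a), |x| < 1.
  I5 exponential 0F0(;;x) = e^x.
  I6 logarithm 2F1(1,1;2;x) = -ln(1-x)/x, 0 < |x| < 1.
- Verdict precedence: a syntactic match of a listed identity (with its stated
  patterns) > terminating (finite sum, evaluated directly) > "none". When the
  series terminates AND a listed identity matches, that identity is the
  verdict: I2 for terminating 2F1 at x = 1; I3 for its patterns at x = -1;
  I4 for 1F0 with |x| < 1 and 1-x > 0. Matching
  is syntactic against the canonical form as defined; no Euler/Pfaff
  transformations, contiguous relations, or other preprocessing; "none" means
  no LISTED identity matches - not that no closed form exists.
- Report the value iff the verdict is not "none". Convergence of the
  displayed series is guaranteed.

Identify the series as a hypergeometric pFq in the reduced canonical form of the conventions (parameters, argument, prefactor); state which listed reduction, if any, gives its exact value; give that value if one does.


The series (x = \frac{1}{2}) is 2F1: upper {\frac{1}{6}, \frac{8}{3}}, lower {\frac{5}{3}}, prefactor \frac{1}{6}. Verdict: none. No listed pattern accepts 2F1(\frac{1}{6}, \frac{8}{3}; \frac{5}{3}; \frac{1}{2}).

Key observation: with t_0 = \frac{1}{6}, striking the common factor k + 3/2 reduces the term (C = 1/6).
Step ratio: r(k) = \frac{1}{2} * (k+\frac{1}{6}) (k+\frac{8}{3}) / [(k+\frac{5}{3}) (k+1)] - rational in k. x = \frac{1}{2}; t_0 = \frac{1}{6}; negate the roots.


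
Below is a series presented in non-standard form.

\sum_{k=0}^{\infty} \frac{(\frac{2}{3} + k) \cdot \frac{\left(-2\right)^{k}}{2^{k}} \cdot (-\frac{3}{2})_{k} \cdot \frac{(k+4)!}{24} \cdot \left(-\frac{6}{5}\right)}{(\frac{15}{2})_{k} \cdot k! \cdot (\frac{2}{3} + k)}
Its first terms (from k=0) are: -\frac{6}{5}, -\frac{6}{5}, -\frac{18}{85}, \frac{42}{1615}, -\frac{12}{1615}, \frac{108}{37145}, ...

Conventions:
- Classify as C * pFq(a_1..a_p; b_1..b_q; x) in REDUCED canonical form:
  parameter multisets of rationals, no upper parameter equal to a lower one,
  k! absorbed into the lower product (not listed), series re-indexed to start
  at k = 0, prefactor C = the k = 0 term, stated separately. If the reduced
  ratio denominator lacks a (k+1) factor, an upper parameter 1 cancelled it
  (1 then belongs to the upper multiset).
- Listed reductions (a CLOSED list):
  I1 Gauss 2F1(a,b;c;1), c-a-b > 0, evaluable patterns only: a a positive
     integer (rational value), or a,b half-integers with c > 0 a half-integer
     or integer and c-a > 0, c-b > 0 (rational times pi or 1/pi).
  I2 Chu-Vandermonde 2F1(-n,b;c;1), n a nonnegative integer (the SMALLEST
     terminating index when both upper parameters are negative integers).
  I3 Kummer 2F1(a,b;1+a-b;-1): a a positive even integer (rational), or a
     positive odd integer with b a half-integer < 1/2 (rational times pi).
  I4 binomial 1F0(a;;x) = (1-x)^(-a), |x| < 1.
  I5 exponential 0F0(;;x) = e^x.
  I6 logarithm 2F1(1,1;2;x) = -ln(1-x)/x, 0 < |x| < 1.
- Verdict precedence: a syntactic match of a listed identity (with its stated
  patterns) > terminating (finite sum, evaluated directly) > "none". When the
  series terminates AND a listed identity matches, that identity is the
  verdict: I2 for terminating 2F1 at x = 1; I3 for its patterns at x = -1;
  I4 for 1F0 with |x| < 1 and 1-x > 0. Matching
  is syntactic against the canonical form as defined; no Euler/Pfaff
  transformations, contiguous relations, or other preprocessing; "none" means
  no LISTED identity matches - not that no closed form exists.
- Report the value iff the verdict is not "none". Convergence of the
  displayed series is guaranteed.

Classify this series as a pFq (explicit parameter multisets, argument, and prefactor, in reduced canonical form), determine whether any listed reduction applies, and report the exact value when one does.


Prefactor -\frac{6}{5}, argument -1: 2F1 with upper {-\frac{3}{2}, 5} over lower {\frac{15}{2}}. Verdict: the Kummer evaluation I3 fires (x = -1; c = \frac{15}{2} equals 1+a-b for upper {-\frac{3}{2}, 5}: listed pattern). Its exact value is \left(-\frac{27027}{32768}\right) \cdot \pi.

First insight: t_0 = -\frac{6}{5} here, and the two k-th powers (C = -6/5, x = -1) combine into one argument.
Step ratio: r(k) = -1 * (k-\frac{3}{2}) (k+5) / [(k+\frac{15}{2}) (k+1)] ; factor over Q: parameters, x = -1, and C = -\frac{6}{5}.
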